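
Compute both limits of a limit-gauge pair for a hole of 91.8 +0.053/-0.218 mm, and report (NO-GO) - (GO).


GO = nominal - lower_tol (smallest hole = maximum material condition)
GO = 91.8 - 0.218 = 91.582
NO-GO = nominal + upper_tol (largest hole = least material condition)
NO-GO = 91.8 + 0.053 = 91.853
spread = NO-GO - GO = 91.853 - 91.582 = 0.2710

0.2710


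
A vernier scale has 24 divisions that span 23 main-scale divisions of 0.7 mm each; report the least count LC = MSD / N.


LC = MSD / n_div
= 0.7 / 24
= 0.0292

0.0292


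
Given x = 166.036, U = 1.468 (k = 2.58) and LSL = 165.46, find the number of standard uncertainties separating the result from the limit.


u = U / k = 1.468 / 2.58 = 0.56899225
margin = |LSL - x| = |165.46 - 166.036| = 0.576
z = margin / u = 0.576 / 0.56899225
z = 1.0123

1.0123


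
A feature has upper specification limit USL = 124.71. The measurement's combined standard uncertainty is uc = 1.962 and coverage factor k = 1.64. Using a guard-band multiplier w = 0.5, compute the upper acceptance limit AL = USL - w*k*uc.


U = k * uc = 1.64 * 1.962 = 3.21768
guard band g = w * U = 0.5 * 3.21768 = 1.60884
AL = USL - g = 124.71 - 1.60884
AL = 123.1012

123.1012


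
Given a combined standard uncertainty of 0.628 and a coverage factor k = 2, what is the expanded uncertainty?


U = k * uc
U = 2 * 0.628
U = 1.2560

1.2560


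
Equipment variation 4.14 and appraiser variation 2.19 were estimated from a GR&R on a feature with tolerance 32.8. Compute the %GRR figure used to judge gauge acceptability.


GRR = sqrt(EV^2 + AV^2) = sqrt(4.14^2 + 2.19^2) = 4.6835563
%GRR = GRR / tol * 100 = 4.6835563 / 32.8 * 100
%GRR = 14.2791

14.2791


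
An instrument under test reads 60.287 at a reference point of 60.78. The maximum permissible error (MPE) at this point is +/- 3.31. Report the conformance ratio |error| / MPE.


e = indication - reference = 60.287 - 60.78 = -0.4930
|e| = 0.4930
ratio = |e| / MPE = 0.4930 / 3.31
ratio = 0.1489

0.1489


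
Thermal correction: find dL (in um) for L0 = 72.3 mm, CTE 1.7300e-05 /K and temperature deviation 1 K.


dL = L * alpha * dT
= 72.3 * 1.7300e-05 * 1
= 0.0012508 mm
dL_um = 0.0012508 * 1000 = 1.2508 um

1.2508


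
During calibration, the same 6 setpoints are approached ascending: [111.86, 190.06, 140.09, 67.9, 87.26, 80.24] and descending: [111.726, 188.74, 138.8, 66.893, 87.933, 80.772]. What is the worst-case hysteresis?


|111.86 - 111.726| = 0.1340
|190.06 - 188.74| = 1.3200
|140.09 - 138.8| = 1.2900
|67.9 - 66.893| = 1.0070
|87.26 - 87.933| = 0.6730
|80.24 - 80.772| = 0.5320
hysteresis = max(diffs) = 1.3200

1.3200


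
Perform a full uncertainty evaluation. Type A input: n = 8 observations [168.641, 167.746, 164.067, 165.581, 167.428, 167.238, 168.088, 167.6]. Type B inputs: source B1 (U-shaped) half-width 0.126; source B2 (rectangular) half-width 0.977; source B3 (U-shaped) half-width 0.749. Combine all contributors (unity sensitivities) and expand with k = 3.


mean = (168.641 + 167.746 + 164.067 + 165.581 + 167.428 + 167.238 + 168.088 + 167.6) / 8 = 167.048625
s = sqrt(sum((x - mean)^2)/(n-1)) = 1.4942798
u_A = s / sqrt(n) = 1.4942798 / sqrt(8) = 0.52830769
u_B1 = 0.126 / sqrt(2) = 0.089095454
u_B2 = 0.977 / sqrt(3) = 0.56407121
u_B3 = 0.749 / sqrt(2) = 0.52962298
uc = sqrt(0.52830769^2 + 0.089095454^2 + 0.56407121^2 + 0.52962298^2) = 0.94112903
U = k * uc = 3 * 0.94112903
U = 2.8234

2.8234


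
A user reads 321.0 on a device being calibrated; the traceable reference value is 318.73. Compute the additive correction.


Correction = standard - reading
= 318.73 - 321.0
= -2.2700

-2.2700


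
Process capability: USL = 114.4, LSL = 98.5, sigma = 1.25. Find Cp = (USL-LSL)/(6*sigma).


Cp = (USL - LSL) / (6 * sigma)
= (114.4 - 98.5) / (6 * 1.25)
= 15.9000 / 7.5000
= 2.1200

2.1200


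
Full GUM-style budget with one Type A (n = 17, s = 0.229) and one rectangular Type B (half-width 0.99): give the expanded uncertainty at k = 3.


u_A = s / sqrt(n) = 0.229 / sqrt(17) = 0.055540658
u_B = half_width / sqrt(3) = 0.99 / sqrt(3) = 0.57157677
uc = sqrt(u_A^2 + u_B^2) = sqrt(0.055540658^2 + 0.57157677^2) = 0.5742689
U = k * uc = 3 * 0.5742689
U = 1.7228

1.7228


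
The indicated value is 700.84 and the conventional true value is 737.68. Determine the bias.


Systematic error = measured - true
= 700.84 - 737.68
= -36.8400

-36.8400


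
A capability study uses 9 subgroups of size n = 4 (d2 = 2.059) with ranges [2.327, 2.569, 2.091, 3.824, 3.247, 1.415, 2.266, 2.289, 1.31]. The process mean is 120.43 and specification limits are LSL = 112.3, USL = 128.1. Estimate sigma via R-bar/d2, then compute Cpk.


R_bar = (2.327 + 2.569 + 2.091 + 3.824 + 3.247 + 1.415 + 2.266 + 2.289 + 1.31) / 9 = 2.3708889
sigma = R_bar / d2 = 2.3708889 / 2.059 = 1.1514759
Cp = (USL - LSL)/(6*sigma) = (128.1 - 112.3)/(6*1.1514759) = 2.2869
Cpu = (128.1 - 120.43)/(3*1.1514759) = 2.2203
Cpl = (120.43 - 112.3)/(3*1.1514759) = 2.3535
Cpk = min(Cpu, Cpl) = 2.2203

2.2203


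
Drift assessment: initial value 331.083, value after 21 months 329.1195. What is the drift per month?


rate = (v2 - v1) / months
= (329.1195 - 331.083) / 21
= -1.9635 / 21
= -0.0935

-0.0935


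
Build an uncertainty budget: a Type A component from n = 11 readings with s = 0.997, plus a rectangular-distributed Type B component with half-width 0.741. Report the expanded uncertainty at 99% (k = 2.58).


u_A = s / sqrt(n) = 0.997 / sqrt(11) = 0.30060681
u_B = half_width / sqrt(3) = 0.741 / sqrt(3) = 0.42781655
uc = sqrt(u_A^2 + u_B^2) = sqrt(0.30060681^2 + 0.42781655^2) = 0.52286849
U = k * uc = 2.58 * 0.52286849
U = 1.3490

1.3490


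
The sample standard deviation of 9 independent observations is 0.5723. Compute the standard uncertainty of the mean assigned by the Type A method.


u_A = s / sqrt(n)
u_A = 0.5723 / sqrt(9)
u_A = 0.5723 / 3
u_A = 0.1908

0.1908


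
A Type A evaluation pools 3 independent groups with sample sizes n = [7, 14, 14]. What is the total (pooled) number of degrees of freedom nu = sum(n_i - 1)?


nu = sum_i (n_i - 1)
nu = ((7 - 1) + (14 - 1) + (14 - 1))
nu = 6 + 13 + 13
nu = 32

32


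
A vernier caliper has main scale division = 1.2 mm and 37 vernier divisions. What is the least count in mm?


LC = MSD / n_div
= 1.2 / 37
= 0.0324

0.0324


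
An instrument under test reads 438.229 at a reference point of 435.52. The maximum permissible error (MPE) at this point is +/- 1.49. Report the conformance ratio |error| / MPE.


e = indication - reference = 438.229 - 435.52 = 2.7090
|e| = 2.7090
ratio = |e| / MPE = 2.7090 / 1.49
ratio = 1.8181

1.8181


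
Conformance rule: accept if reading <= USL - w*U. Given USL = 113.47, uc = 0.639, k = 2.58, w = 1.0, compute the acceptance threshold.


U = k * uc = 2.58 * 0.639 = 1.64862
guard band g = w * U = 1.0 * 1.64862 = 1.64862
AL = USL - g = 113.47 - 1.64862
AL = 111.8214

111.8214


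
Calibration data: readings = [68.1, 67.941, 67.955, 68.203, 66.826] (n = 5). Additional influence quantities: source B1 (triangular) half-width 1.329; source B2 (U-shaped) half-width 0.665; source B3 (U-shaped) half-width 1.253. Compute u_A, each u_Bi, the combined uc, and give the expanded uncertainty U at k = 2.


mean = (68.1 + 67.941 + 67.955 + 68.203 + 66.826) / 5 = 67.805
s = sqrt(sum((x - mean)^2)/(n-1)) = 0.55786782
u_A = s / sqrt(n) = 0.55786782 / sqrt(5) = 0.24948607
u_B1 = 1.329 / sqrt(6) = 0.54256198
u_B2 = 0.665 / sqrt(2) = 0.47022601
u_B3 = 1.253 / sqrt(2) = 0.8860048
uc = sqrt(0.24948607^2 + 0.54256198^2 + 0.47022601^2 + 0.8860048^2) = 1.1673619
U = k * uc = 2 * 1.1673619
U = 2.3347

2.3347


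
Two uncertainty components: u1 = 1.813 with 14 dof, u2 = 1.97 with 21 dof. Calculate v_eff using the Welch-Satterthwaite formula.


uc = sqrt(u1^2 + u2^2) = sqrt(1.813^2 + 1.97^2) = 2.6772876
v_eff = uc^4 / (u1^4/v1 + u2^4/v2)
= 2.6772876^4 / (1.813^4/14 + 1.97^4/21)
= 51.378344 / 1.4889349
v_eff = 34.5068

34.5068


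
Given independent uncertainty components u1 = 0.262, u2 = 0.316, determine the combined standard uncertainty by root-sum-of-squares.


uc = sqrt(0.262^2 + 0.316^2)
uc = sqrt(0.1685)
uc = 0.4105

0.4105


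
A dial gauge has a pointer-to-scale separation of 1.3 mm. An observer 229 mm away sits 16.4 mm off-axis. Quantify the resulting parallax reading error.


error = h * offset / d
= 1.3 * 16.4 / 229
= 0.0931

0.0931


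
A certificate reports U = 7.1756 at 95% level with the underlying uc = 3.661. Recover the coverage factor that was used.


k = U / uc
k = 7.1756 / 3.661
k = 1.96

1.96


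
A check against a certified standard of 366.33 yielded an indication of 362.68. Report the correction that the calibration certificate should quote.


Correction = standard - reading
= 366.33 - 362.68
= 3.6500

3.6500


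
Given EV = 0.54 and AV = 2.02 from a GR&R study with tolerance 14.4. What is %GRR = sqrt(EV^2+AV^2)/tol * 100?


GRR = sqrt(EV^2 + AV^2) = sqrt(0.54^2 + 2.02^2) = 2.0909328
%GRR = GRR / tol * 100 = 2.0909328 / 14.4 * 100
%GRR = 14.5204

14.5204


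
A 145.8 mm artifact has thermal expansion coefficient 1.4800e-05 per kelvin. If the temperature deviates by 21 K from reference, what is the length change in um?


dL = L * alpha * dT
= 145.8 * 1.4800e-05 * 21
= 0.0453146 mm
dL_um = 0.0453146 * 1000 = 45.3146 um

45.3146


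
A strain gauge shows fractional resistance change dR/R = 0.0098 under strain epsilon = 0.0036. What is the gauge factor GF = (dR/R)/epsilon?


GF = (dR/R) / epsilon
= 0.0098 / 0.0036
= 2.7222

2.7222


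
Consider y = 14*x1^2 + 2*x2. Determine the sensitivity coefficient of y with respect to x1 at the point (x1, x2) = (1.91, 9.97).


y = 14*x1^2 + 2*x2
dy/dx1 = 2*14*x1
Evaluate at x1 = 1.91: c1 = 28 * 1.91
c1 = 53.4800

53.4800


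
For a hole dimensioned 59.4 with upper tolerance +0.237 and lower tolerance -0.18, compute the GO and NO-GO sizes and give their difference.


GO = nominal - lower_tol (smallest hole = maximum material condition)
GO = 59.4 - 0.18 = 59.22
NO-GO = nominal + upper_tol (largest hole = least material condition)
NO-GO = 59.4 + 0.237 = 59.637
spread = NO-GO - GO = 59.637 - 59.22 = 0.4170

0.4170


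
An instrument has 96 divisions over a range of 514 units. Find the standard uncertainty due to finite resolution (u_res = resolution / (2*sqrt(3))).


resolution = range / divisions
resolution = 514 / 96 = 5.3541667
u_res = resolution / (2*sqrt(3))
u_res = 5.3541667 / 3.4641016
u_res = 1.5456

1.5456


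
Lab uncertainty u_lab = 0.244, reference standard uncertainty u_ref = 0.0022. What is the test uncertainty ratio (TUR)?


TUR = u_lab / u_ref
= 0.244 / 0.0022
= 110.9091

110.9091


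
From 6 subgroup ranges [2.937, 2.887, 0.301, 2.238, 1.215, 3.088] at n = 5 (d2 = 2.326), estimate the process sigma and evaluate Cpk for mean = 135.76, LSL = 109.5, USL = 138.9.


R_bar = (2.937 + 2.887 + 0.301 + 2.238 + 1.215 + 3.088) / 6 = 2.111
sigma = R_bar / d2 = 2.111 / 2.326 = 0.90756664
Cp = (USL - LSL)/(6*sigma) = (138.9 - 109.5)/(6*0.90756664) = 5.3991
Cpu = (138.9 - 135.76)/(3*0.90756664) = 1.1533
Cpl = (135.76 - 109.5)/(3*0.90756664) = 9.6448
Cpk = min(Cpu, Cpl) = 1.1533

1.1533


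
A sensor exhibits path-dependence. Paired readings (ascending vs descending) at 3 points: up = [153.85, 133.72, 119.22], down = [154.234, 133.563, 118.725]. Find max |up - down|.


|153.85 - 154.234| = 0.3840
|133.72 - 133.563| = 0.1570
|119.22 - 118.725| = 0.4950
hysteresis = max(diffs) = 0.4950

0.4950


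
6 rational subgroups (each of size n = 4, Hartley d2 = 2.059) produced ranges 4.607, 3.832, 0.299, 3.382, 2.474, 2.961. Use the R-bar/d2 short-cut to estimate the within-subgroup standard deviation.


R_bar = (4.607 + 3.832 + 0.299 + 3.382 + 2.474 + 2.961) / 6
R_bar = 17.555 / 6 = 2.9258333
sigma_hat = R_bar / d2 = 2.9258333 / 2.059 = 1.4210

1.4210


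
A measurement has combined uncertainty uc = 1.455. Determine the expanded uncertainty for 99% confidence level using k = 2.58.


U = k * uc
U = 2.58 * 1.455
U = 3.7539

3.7539


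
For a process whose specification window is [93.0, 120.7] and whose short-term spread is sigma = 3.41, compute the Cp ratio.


Cp = (USL - LSL) / (6 * sigma)
= (120.7 - 93.0) / (6 * 3.41)
= 27.7000 / 20.4600
= 1.3539

1.3539


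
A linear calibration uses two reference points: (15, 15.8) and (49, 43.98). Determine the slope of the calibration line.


slope = (y2 - y1) / (x2 - x1)
= (43.98 - 15.8) / (49 - 15)
= 28.1800 / 34
= 0.8288

0.8288


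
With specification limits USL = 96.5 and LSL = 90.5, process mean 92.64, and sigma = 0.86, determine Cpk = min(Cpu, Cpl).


Cpu = (USL - mean) / (3*sigma) = (96.5 - 92.64) / (3*0.86) = 1.4961
Cpl = (mean - LSL) / (3*sigma) = (92.64 - 90.5) / (3*0.86) = 0.8295
Cpk = min(Cpu, Cpl) = 0.8295

0.8295


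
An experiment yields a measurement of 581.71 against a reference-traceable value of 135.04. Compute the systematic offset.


Systematic error = measured - true
= 581.71 - 135.04
= 446.6700

446.6700


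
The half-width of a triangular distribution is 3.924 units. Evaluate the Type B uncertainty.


u_B = half_width / sqrt(6)
u_B = 3.924 / 2.4494897
u_B = 1.6020

1.6020


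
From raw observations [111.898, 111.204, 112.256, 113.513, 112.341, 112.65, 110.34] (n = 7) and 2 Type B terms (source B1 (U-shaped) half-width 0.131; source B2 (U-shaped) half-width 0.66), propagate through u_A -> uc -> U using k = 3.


mean = (111.898 + 111.204 + 112.256 + 113.513 + 112.341 + 112.65 + 110.34) / 7 = 112.0288571
s = sqrt(sum((x - mean)^2)/(n-1)) = 1.0236598
u_A = s / sqrt(n) = 1.0236598 / sqrt(7) = 0.38690704
u_B1 = 0.131 / sqrt(2) = 0.092630988
u_B2 = 0.66 / sqrt(2) = 0.46669048
uc = sqrt(0.38690704^2 + 0.092630988^2 + 0.46669048^2) = 0.61325163
U = k * uc = 3 * 0.61325163
U = 1.8398

1.8398


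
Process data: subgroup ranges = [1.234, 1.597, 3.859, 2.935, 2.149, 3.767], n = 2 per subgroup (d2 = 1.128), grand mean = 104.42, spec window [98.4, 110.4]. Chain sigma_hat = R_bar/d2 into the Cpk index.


R_bar = (1.234 + 1.597 + 3.859 + 2.935 + 2.149 + 3.767) / 6 = 2.5901667
sigma = R_bar / d2 = 2.5901667 / 1.128 = 2.2962471
Cp = (USL - LSL)/(6*sigma) = (110.4 - 98.4)/(6*2.2962471) = 0.8710
Cpu = (110.4 - 104.42)/(3*2.2962471) = 0.8681
Cpl = (104.42 - 98.4)/(3*2.2962471) = 0.8739
Cpk = min(Cpu, Cpl) = 0.8681

0.8681


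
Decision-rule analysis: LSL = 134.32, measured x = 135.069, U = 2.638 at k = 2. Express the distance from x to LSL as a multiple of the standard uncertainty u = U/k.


u = U / k = 2.638 / 2 = 1.319
margin = |LSL - x| = |134.32 - 135.069| = 0.749
z = margin / u = 0.749 / 1.319
z = 0.5679

0.5679


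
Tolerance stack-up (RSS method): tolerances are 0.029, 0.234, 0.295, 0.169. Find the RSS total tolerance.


RSS = sqrt(0.029^2 + 0.234^2 + 0.295^2 + 0.169^2)
= sqrt(0.171183)
= 0.4137

0.4137


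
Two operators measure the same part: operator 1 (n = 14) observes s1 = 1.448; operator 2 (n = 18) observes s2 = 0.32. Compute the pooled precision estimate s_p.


s_p = sqrt(((n1-1)*s1^2 + (n2-1)*s2^2) / (n1+n2-2))
numerator = (14-1)*1.448^2 + (18-1)*0.32^2 = 27.257152 + 1.7408 = 28.997952
denominator = 14 + 18 - 2 = 30
s_p^2 = 28.997952 / 30 = 0.9665984
s_p = sqrt(0.9665984) = 0.9832

0.9832


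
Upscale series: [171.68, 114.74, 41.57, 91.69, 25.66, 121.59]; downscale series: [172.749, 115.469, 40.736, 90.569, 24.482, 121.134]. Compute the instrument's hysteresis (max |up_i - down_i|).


|171.68 - 172.749| = 1.0690
|114.74 - 115.469| = 0.7290
|41.57 - 40.736| = 0.8340
|91.69 - 90.569| = 1.1210
|25.66 - 24.482| = 1.1780
|121.59 - 121.134| = 0.4560
hysteresis = max(diffs) = 1.1780

1.1780


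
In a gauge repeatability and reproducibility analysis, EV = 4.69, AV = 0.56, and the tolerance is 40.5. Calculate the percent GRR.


GRR = sqrt(EV^2 + AV^2) = sqrt(4.69^2 + 0.56^2) = 4.7233145
%GRR = GRR / tol * 100 = 4.7233145 / 40.5 * 100
%GRR = 11.6625

11.6625


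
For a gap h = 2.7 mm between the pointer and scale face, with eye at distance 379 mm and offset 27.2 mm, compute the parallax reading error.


error = h * offset / d
= 2.7 * 27.2 / 379
= 0.1938

0.1938


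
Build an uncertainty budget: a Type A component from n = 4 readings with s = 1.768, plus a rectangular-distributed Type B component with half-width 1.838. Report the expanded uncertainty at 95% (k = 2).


u_A = s / sqrt(n) = 1.768 / sqrt(4) = 0.884
u_B = half_width / sqrt(3) = 1.838 / sqrt(3) = 1.0611698
uc = sqrt(u_A^2 + u_B^2) = sqrt(0.884^2 + 1.0611698^2) = 1.3811363
U = k * uc = 2 * 1.3811363
U = 2.7623

2.7623


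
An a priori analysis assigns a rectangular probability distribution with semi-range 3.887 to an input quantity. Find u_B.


u_B = half_width / sqrt(3)
u_B = 3.887 / 1.7320508
u_B = 2.2442

2.2442


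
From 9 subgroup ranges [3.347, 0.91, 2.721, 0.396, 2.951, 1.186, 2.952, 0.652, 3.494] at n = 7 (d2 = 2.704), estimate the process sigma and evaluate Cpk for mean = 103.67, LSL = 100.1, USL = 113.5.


R_bar = (3.347 + 0.91 + 2.721 + 0.396 + 2.951 + 1.186 + 2.952 + 0.652 + 3.494) / 9 = 2.0676667
sigma = R_bar / d2 = 2.0676667 / 2.704 = 0.76466964
Cp = (USL - LSL)/(6*sigma) = (113.5 - 100.1)/(6*0.76466964) = 2.9207
Cpu = (113.5 - 103.67)/(3*0.76466964) = 4.2851
Cpl = (103.67 - 100.1)/(3*0.76466964) = 1.5562
Cpk = min(Cpu, Cpl) = 1.5562

1.5562


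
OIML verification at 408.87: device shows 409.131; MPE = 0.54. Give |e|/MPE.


e = indication - reference = 409.131 - 408.87 = 0.2610
|e| = 0.2610
ratio = |e| / MPE = 0.2610 / 0.54
ratio = 0.4833

0.4833


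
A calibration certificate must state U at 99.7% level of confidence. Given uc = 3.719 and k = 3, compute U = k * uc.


U = k * uc
U = 3 * 3.719
U = 11.1570

11.1570


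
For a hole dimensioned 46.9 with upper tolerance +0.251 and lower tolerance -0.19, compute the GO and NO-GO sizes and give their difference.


GO = nominal - lower_tol (smallest hole = maximum material condition)
GO = 46.9 - 0.19 = 46.71
NO-GO = nominal + upper_tol (largest hole = least material condition)
NO-GO = 46.9 + 0.251 = 47.151
spread = NO-GO - GO = 47.151 - 46.71 = 0.4410

0.4410


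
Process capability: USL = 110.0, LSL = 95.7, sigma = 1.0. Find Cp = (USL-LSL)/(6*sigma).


Cp = (USL - LSL) / (6 * sigma)
= (110.0 - 95.7) / (6 * 1.0)
= 14.3000 / 6.0000
= 2.3833

2.3833


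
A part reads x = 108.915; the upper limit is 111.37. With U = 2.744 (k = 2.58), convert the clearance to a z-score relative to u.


u = U / k = 2.744 / 2.58 = 1.0635659
margin = |USL - x| = |111.37 - 108.915| = 2.455
z = margin / u = 2.455 / 1.0635659
z = 2.3083

2.3083


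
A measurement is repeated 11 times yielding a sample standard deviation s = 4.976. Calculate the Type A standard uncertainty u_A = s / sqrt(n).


u_A = s / sqrt(n)
u_A = 4.976 / sqrt(11)
u_A = 4.976 / 3.3166248
u_A = 1.5003

1.5003


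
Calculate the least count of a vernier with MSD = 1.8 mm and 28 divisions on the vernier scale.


LC = MSD / n_div
= 1.8 / 28
= 0.0643

0.0643


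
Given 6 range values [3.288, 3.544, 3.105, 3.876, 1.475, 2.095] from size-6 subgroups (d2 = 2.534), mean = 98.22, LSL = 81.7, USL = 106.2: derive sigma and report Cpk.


R_bar = (3.288 + 3.544 + 3.105 + 3.876 + 1.475 + 2.095) / 6 = 2.8971667
sigma = R_bar / d2 = 2.8971667 / 2.534 = 1.1433176
Cp = (USL - LSL)/(6*sigma) = (106.2 - 81.7)/(6*1.1433176) = 3.5715
Cpu = (106.2 - 98.22)/(3*1.1433176) = 2.3266
Cpl = (98.22 - 81.7)/(3*1.1433176) = 4.8164
Cpk = min(Cpu, Cpl) = 2.3266

2.3266


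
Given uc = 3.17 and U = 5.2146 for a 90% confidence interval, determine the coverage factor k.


k = U / uc
k = 5.2146 / 3.17
k = 1.645

1.645


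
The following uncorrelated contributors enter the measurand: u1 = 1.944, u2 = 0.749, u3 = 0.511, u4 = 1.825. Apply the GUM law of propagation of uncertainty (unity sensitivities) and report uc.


uc = sqrt(1.944^2 + 0.749^2 + 0.511^2 + 1.825^2)
uc = sqrt(7.931883)
uc = 2.8164

2.8164


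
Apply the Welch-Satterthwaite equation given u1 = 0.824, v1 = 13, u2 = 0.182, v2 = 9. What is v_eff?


uc = sqrt(u1^2 + u2^2) = sqrt(0.824^2 + 0.182^2) = 0.84386018
v_eff = uc^4 / (u1^4/v1 + u2^4/v2)
= 0.84386018^4 / (0.824^4/13 + 0.182^4/9)
= 0.50708641 / 0.035584096
v_eff = 14.2504

14.2504


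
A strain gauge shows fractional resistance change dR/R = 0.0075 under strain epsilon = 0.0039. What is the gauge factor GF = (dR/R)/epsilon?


GF = (dR/R) / epsilon
= 0.0075 / 0.0039
= 1.9231

1.9231


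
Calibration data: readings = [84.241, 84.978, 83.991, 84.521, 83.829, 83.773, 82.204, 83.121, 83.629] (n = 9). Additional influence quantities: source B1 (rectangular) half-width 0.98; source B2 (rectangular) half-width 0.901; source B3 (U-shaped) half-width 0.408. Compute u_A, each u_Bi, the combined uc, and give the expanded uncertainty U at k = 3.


mean = (84.241 + 84.978 + 83.991 + 84.521 + 83.829 + 83.773 + 82.204 + 83.121 + 83.629) / 9 = 83.80966667
s = sqrt(sum((x - mean)^2)/(n-1)) = 0.80441858
u_A = s / sqrt(n) = 0.80441858 / sqrt(9) = 0.26813953
u_B1 = 0.98 / sqrt(3) = 0.56580326
u_B2 = 0.901 / sqrt(3) = 0.52019259
u_B3 = 0.408 / sqrt(2) = 0.28849957
uc = sqrt(0.26813953^2 + 0.56580326^2 + 0.52019259^2 + 0.28849957^2) = 0.86363445
U = k * uc = 3 * 0.86363445
U = 2.5909

2.5909


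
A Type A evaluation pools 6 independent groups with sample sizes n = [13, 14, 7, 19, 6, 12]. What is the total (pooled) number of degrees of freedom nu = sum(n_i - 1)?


nu = sum_i (n_i - 1)
nu = ((13 - 1) + (14 - 1) + (7 - 1) + (19 - 1) + (6 - 1) + (12 - 1))
nu = 12 + 13 + 6 + 18 + 5 + 11
nu = 65

65


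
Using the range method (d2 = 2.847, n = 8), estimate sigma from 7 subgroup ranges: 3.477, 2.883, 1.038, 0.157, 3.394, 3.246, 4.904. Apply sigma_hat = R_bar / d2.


R_bar = (3.477 + 2.883 + 1.038 + 0.157 + 3.394 + 3.246 + 4.904) / 7
R_bar = 19.099 / 7 = 2.7284286
sigma_hat = R_bar / d2 = 2.7284286 / 2.847 = 0.9584

0.9584


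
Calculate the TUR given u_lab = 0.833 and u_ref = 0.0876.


TUR = u_lab / u_ref
= 0.833 / 0.0876
= 9.5091

9.5091


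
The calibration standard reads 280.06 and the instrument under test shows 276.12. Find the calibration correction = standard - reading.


Correction = standard - reading
= 280.06 - 276.12
= 3.9400

3.9400


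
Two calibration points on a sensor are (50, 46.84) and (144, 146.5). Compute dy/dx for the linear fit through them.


slope = (y2 - y1) / (x2 - x1)
= (146.5 - 46.84) / (144 - 50)
= 99.6600 / 94
= 1.0602

1.0602


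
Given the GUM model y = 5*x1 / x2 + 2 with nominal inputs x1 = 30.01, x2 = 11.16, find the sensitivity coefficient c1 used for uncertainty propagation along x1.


y = 5*x1 / x2 + 2
dy/dx1 = 5/x2
Evaluate at x2 = 11.16: c1 = 5 / 11.16
c1 = 0.4480

0.4480


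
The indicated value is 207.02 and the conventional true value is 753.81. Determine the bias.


Systematic error = measured - true
= 207.02 - 753.81
= -546.7900

-546.7900


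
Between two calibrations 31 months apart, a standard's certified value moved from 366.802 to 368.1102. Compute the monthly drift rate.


rate = (v2 - v1) / months
= (368.1102 - 366.802) / 31
= 1.3082 / 31
= 0.0422

0.0422


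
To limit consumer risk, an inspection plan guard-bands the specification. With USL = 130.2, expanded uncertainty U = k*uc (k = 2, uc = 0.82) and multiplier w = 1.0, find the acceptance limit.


U = k * uc = 2 * 0.82 = 1.64
guard band g = w * U = 1.0 * 1.64 = 1.64
AL = USL - g = 130.2 - 1.64
AL = 128.5600

128.5600


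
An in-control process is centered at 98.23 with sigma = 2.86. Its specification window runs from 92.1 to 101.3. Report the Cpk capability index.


Cpu = (USL - mean) / (3*sigma) = (101.3 - 98.23) / (3*2.86) = 0.3578
Cpl = (mean - LSL) / (3*sigma) = (98.23 - 92.1) / (3*2.86) = 0.7145
Cpk = min(Cpu, Cpl) = 0.3578

0.3578


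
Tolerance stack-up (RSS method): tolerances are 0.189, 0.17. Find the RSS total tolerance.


RSS = sqrt(0.189^2 + 0.17^2)
= sqrt(0.064621)
= 0.2542

0.2542


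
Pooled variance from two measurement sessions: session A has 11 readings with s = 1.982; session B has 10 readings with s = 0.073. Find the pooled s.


s_p = sqrt(((n1-1)*s1^2 + (n2-1)*s2^2) / (n1+n2-2))
numerator = (11-1)*1.982^2 + (10-1)*0.073^2 = 39.28324 + 0.047961 = 39.331201
denominator = 11 + 10 - 2 = 19
s_p^2 = 39.331201 / 19 = 2.0700632
s_p = sqrt(2.0700632) = 1.4388

1.4388


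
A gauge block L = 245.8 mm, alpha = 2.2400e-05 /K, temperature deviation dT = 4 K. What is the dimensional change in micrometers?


dL = L * alpha * dT
= 245.8 * 2.2400e-05 * 4
= 0.0220237 mm
dL_um = 0.0220237 * 1000 = 22.0237 um

22.0237


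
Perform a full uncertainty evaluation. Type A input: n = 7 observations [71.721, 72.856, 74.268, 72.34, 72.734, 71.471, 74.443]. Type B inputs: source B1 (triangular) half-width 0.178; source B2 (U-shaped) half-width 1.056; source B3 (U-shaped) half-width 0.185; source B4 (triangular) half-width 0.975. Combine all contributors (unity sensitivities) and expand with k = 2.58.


mean = (71.721 + 72.856 + 74.268 + 72.34 + 72.734 + 71.471 + 74.443) / 7 = 72.83328571
s = sqrt(sum((x - mean)^2)/(n-1)) = 1.1544329
u_A = s / sqrt(n) = 1.1544329 / sqrt(7) = 0.43633462
u_B1 = 0.178 / sqrt(6) = 0.072668196
u_B2 = 1.056 / sqrt(2) = 0.74670476
u_B3 = 0.185 / sqrt(2) = 0.13081475
u_B4 = 0.975 / sqrt(6) = 0.39804208
uc = sqrt(0.43633462^2 + 0.072668196^2 + 0.74670476^2 + 0.13081475^2 + 0.39804208^2) = 0.96373573
U = k * uc = 2.58 * 0.96373573
U = 2.4864

2.4864


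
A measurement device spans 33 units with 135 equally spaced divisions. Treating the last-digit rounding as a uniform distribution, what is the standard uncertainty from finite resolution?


resolution = range / divisions
resolution = 33 / 135 = 0.24444444
u_res = resolution / (2*sqrt(3))
u_res = 0.24444444 / 3.4641016
u_res = 0.0706

0.0706


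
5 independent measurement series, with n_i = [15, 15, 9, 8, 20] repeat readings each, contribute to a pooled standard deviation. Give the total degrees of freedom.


nu = sum_i (n_i - 1)
nu = ((15 - 1) + (15 - 1) + (9 - 1) + (8 - 1) + (20 - 1))
nu = 14 + 14 + 8 + 7 + 19
nu = 62

62


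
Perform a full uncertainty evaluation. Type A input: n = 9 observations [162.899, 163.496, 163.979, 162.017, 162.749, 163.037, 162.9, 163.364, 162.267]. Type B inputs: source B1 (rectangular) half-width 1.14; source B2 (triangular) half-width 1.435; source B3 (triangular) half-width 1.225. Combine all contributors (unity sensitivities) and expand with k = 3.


mean = (162.899 + 163.496 + 163.979 + 162.017 + 162.749 + 163.037 + 162.9 + 163.364 + 162.267) / 9 = 162.9675556
s = sqrt(sum((x - mean)^2)/(n-1)) = 0.60369987
u_A = s / sqrt(n) = 0.60369987 / sqrt(9) = 0.20123329
u_B1 = 1.14 / sqrt(3) = 0.65817931
u_B2 = 1.435 / sqrt(6) = 0.5858363
u_B3 = 1.225 / sqrt(6) = 0.50010416
uc = sqrt(0.20123329^2 + 0.65817931^2 + 0.5858363^2 + 0.50010416^2) = 1.0329585
U = k * uc = 3 * 1.0329585
U = 3.0989

3.0989


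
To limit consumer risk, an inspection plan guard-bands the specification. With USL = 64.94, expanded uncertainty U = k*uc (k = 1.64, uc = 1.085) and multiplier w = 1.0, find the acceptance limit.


U = k * uc = 1.64 * 1.085 = 1.7794
guard band g = w * U = 1.0 * 1.7794 = 1.7794
AL = USL - g = 64.94 - 1.7794
AL = 63.1606

63.1606


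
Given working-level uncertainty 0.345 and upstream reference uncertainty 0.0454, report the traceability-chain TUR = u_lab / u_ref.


TUR = u_lab / u_ref
= 0.345 / 0.0454
= 7.5991

7.5991


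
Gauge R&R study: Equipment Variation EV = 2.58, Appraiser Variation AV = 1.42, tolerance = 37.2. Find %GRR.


GRR = sqrt(EV^2 + AV^2) = sqrt(2.58^2 + 1.42^2) = 2.9449618
%GRR = GRR / tol * 100 = 2.9449618 / 37.2 * 100
%GRR = 7.9166

7.9166


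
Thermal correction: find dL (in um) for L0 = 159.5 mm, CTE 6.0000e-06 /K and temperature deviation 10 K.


dL = L * alpha * dT
= 159.5 * 6.0000e-06 * 10
= 0.0095700 mm
dL_um = 0.0095700 * 1000 = 9.5700 um

9.5700


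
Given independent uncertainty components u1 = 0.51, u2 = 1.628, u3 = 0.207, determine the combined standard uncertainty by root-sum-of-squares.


uc = sqrt(0.51^2 + 1.628^2 + 0.207^2)
uc = sqrt(2.953333)
uc = 1.7185

1.7185


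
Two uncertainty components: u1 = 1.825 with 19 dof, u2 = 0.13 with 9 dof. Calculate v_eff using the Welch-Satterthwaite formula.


uc = sqrt(u1^2 + u2^2) = sqrt(1.825^2 + 0.13^2) = 1.8296243
v_eff = uc^4 / (u1^4/v1 + u2^4/v2)
= 1.8296243^4 / (1.825^4/19 + 0.13^4/9)
= 11.205924 / 0.58387715
v_eff = 19.1923

19.1923


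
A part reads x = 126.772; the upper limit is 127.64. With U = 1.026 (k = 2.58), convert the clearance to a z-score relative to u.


u = U / k = 1.026 / 2.58 = 0.39767442
margin = |USL - x| = |127.64 - 126.772| = 0.868
z = margin / u = 0.868 / 0.39767442
z = 2.1827

2.1827


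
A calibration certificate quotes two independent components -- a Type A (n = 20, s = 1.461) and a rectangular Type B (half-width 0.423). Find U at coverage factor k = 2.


u_A = s / sqrt(n) = 1.461 / sqrt(20) = 0.32668953
u_B = half_width / sqrt(3) = 0.423 / sqrt(3) = 0.24421916
uc = sqrt(u_A^2 + u_B^2) = sqrt(0.32668953^2 + 0.24421916^2) = 0.40788362
U = k * uc = 2 * 0.40788362
U = 0.8158

0.8158


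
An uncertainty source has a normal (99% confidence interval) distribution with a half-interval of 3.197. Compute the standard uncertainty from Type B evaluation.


u_B = half_width / 2.576
u_B = 3.197 / 2.576
u_B = 1.2411

1.2411


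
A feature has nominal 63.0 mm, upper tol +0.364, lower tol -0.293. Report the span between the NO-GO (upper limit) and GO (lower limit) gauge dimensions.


GO = nominal - lower_tol (smallest hole = maximum material condition)
GO = 63.0 - 0.293 = 62.707
NO-GO = nominal + upper_tol (largest hole = least material condition)
NO-GO = 63.0 + 0.364 = 63.364
spread = NO-GO - GO = 63.364 - 62.707 = 0.6570

0.6570


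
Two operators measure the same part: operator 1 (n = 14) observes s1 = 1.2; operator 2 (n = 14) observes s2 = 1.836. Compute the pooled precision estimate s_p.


s_p = sqrt(((n1-1)*s1^2 + (n2-1)*s2^2) / (n1+n2-2))
numerator = (14-1)*1.2^2 + (14-1)*1.836^2 = 18.72 + 43.821648 = 62.541648
denominator = 14 + 14 - 2 = 26
s_p^2 = 62.541648 / 26 = 2.405448
s_p = sqrt(2.405448) = 1.5510

1.5510


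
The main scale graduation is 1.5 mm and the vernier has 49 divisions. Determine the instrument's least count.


LC = MSD / n_div
= 1.5 / 49
= 0.0306

0.0306


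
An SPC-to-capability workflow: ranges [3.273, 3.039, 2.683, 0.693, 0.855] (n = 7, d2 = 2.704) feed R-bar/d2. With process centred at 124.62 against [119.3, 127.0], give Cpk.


R_bar = (3.273 + 3.039 + 2.683 + 0.693 + 0.855) / 5 = 2.1086
sigma = R_bar / d2 = 2.1086 / 2.704 = 0.77980769
Cp = (USL - LSL)/(6*sigma) = (127.0 - 119.3)/(6*0.77980769) = 1.6457
Cpu = (127.0 - 124.62)/(3*0.77980769) = 1.0173
Cpl = (124.62 - 119.3)/(3*0.77980769) = 2.2741
Cpk = min(Cpu, Cpl) = 1.0173

1.0173


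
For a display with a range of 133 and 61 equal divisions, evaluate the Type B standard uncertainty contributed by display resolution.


resolution = range / divisions
resolution = 133 / 61 = 2.1803279
u_res = resolution / (2*sqrt(3))
u_res = 2.1803279 / 3.4641016
u_res = 0.6294

0.6294


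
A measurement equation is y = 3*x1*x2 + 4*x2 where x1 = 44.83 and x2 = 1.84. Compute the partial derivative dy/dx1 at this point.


y = 3*x1*x2 + 4*x2
dy/dx1 = 3*x2
Evaluate at x2 = 1.84: c1 = 3 * 1.84
c1 = 5.5200

5.5200


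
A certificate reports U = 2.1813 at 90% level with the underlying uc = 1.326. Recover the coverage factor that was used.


k = U / uc
k = 2.1813 / 1.326
k = 1.645

1.645


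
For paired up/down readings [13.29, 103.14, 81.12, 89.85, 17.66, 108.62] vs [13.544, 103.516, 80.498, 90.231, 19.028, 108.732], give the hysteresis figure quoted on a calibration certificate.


|13.29 - 13.544| = 0.2540
|103.14 - 103.516| = 0.3760
|81.12 - 80.498| = 0.6220
|89.85 - 90.231| = 0.3810
|17.66 - 19.028| = 1.3680
|108.62 - 108.732| = 0.1120
hysteresis = max(diffs) = 1.3680

1.3680


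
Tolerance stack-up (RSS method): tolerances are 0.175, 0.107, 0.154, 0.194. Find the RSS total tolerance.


RSS = sqrt(0.175^2 + 0.107^2 + 0.154^2 + 0.194^2)
= sqrt(0.103426)
= 0.3216

0.3216


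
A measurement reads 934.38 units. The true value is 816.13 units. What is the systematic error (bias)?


Systematic error = measured - true
= 934.38 - 816.13
= 118.2500

118.2500


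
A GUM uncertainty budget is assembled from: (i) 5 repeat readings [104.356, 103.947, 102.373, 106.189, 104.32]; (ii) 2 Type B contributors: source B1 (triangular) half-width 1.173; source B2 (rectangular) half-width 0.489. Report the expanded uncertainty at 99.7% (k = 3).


mean = (104.356 + 103.947 + 102.373 + 106.189 + 104.32) / 5 = 104.237
s = sqrt(sum((x - mean)^2)/(n-1)) = 1.3592231
u_A = s / sqrt(n) = 1.3592231 / sqrt(5) = 0.60786305
u_B1 = 1.173 / sqrt(6) = 0.47887524
u_B2 = 0.489 / sqrt(3) = 0.28232428
uc = sqrt(0.60786305^2 + 0.47887524^2 + 0.28232428^2) = 0.82372689
U = k * uc = 3 * 0.82372689
U = 2.4712

2.4712


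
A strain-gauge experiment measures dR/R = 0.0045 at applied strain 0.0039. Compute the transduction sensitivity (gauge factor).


GF = (dR/R) / epsilon
= 0.0045 / 0.0039
= 1.1538

1.1538


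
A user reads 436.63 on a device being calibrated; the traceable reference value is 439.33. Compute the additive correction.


Correction = standard - reading
= 439.33 - 436.63
= 2.7000

2.7000


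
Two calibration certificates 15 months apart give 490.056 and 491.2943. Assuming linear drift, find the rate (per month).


rate = (v2 - v1) / months
= (491.2943 - 490.056) / 15
= 1.2383 / 15
= 0.0826

0.0826


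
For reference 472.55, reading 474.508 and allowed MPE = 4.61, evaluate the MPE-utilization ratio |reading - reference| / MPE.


e = indication - reference = 474.508 - 472.55 = 1.9580
|e| = 1.9580
ratio = |e| / MPE = 1.9580 / 4.61
ratio = 0.4247

0.4247


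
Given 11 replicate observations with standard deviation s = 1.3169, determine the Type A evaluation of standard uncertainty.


u_A = s / sqrt(n)
u_A = 1.3169 / sqrt(11)
u_A = 1.3169 / 3.3166248
u_A = 0.3971

0.3971


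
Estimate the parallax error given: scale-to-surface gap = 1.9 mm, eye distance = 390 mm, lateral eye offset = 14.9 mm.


error = h * offset / d
= 1.9 * 14.9 / 390
= 0.0726

0.0726


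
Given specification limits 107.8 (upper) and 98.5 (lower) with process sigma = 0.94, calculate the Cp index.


Cp = (USL - LSL) / (6 * sigma)
= (107.8 - 98.5) / (6 * 0.94)
= 9.3000 / 5.6400
= 1.6489

1.6489


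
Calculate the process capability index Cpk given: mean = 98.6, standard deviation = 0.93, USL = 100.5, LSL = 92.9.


Cpu = (USL - mean) / (3*sigma) = (100.5 - 98.6) / (3*0.93) = 0.6810
Cpl = (mean - LSL) / (3*sigma) = (98.6 - 92.9) / (3*0.93) = 2.0430
Cpk = min(Cpu, Cpl) = 0.6810

0.6810


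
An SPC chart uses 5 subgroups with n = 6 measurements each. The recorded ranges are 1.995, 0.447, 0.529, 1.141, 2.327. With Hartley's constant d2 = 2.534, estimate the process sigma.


R_bar = (1.995 + 0.447 + 0.529 + 1.141 + 2.327) / 5
R_bar = 6.439 / 5 = 1.2878
sigma_hat = R_bar / d2 = 1.2878 / 2.534 = 0.5082

0.5082


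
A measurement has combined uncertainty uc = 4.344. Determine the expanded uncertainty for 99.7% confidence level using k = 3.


U = k * uc
U = 3 * 4.344
U = 13.0320

13.0320


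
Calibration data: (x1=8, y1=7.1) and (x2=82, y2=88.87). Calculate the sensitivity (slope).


slope = (y2 - y1) / (x2 - x1)
= (88.87 - 7.1) / (82 - 8)
= 81.7700 / 74
= 1.1050

1.1050


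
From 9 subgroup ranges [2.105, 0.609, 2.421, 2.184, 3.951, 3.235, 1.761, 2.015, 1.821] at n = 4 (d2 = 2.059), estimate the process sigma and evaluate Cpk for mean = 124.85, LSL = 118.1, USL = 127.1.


R_bar = (2.105 + 0.609 + 2.421 + 2.184 + 3.951 + 3.235 + 1.761 + 2.015 + 1.821) / 9 = 2.2335556
sigma = R_bar / d2 = 2.2335556 / 2.059 = 1.0847769
Cp = (USL - LSL)/(6*sigma) = (127.1 - 118.1)/(6*1.0847769) = 1.3828
Cpu = (127.1 - 124.85)/(3*1.0847769) = 0.6914
Cpl = (124.85 - 118.1)/(3*1.0847769) = 2.0742
Cpk = min(Cpu, Cpl) = 0.6914

0.6914


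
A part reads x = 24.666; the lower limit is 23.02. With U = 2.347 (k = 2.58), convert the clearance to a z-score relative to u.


u = U / k = 2.347 / 2.58 = 0.90968992
margin = |LSL - x| = |23.02 - 24.666| = 1.646
z = margin / u = 1.646 / 0.90968992
z = 1.8094

1.8094


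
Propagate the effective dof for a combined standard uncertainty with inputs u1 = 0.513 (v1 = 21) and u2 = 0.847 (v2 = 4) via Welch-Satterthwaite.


uc = sqrt(u1^2 + u2^2) = sqrt(0.513^2 + 0.847^2) = 0.99024138
v_eff = uc^4 / (u1^4/v1 + u2^4/v2)
= 0.99024138^4 / (0.513^4/21 + 0.847^4/4)
= 0.9615332 / 0.13196691
v_eff = 7.2862

7.2862


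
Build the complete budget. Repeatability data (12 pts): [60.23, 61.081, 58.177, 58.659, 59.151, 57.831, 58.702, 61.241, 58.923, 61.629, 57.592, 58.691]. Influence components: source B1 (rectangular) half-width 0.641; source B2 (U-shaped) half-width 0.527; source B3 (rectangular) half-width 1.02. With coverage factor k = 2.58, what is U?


mean = (60.23 + 61.081 + 58.177 + 58.659 + 59.151 + 57.831 + 58.702 + 61.241 + 58.923 + 61.629 + 57.592 + 58.691) / 12 = 59.32558333
s = sqrt(sum((x - mean)^2)/(n-1)) = 1.3771109
u_A = s / sqrt(n) = 1.3771109 / sqrt(12) = 0.39753767
u_B1 = 0.641 / sqrt(3) = 0.37008152
u_B2 = 0.527 / sqrt(2) = 0.37264527
u_B3 = 1.02 / sqrt(3) = 0.58889727
uc = sqrt(0.39753767^2 + 0.37008152^2 + 0.37264527^2 + 0.58889727^2) = 0.88355024
U = k * uc = 2.58 * 0.88355024
U = 2.2796

2.2796


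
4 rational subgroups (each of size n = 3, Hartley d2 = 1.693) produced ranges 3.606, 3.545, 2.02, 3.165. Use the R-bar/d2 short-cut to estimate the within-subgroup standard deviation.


R_bar = (3.606 + 3.545 + 2.02 + 3.165) / 4
R_bar = 12.336 / 4 = 3.084
sigma_hat = R_bar / d2 = 3.084 / 1.693 = 1.8216

1.8216


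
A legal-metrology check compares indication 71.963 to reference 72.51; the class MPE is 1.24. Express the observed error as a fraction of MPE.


e = indication - reference = 71.963 - 72.51 = -0.5470
|e| = 0.5470
ratio = |e| / MPE = 0.5470 / 1.24
ratio = 0.4411

0.4411


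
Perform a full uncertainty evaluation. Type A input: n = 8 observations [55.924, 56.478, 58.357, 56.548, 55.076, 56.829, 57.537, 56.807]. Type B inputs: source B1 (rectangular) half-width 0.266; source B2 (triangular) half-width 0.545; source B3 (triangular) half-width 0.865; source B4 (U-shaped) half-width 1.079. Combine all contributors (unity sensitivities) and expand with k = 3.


mean = (55.924 + 56.478 + 58.357 + 56.548 + 55.076 + 56.829 + 57.537 + 56.807) / 8 = 56.6945
s = sqrt(sum((x - mean)^2)/(n-1)) = 0.98459607
u_A = s / sqrt(n) = 0.98459607 / sqrt(8) = 0.34810728
u_B1 = 0.266 / sqrt(3) = 0.15357517
u_B2 = 0.545 / sqrt(6) = 0.22249532
u_B3 = 0.865 / sqrt(6) = 0.35313477
u_B4 = 1.079 / sqrt(2) = 0.76296822
uc = sqrt(0.34810728^2 + 0.15357517^2 + 0.22249532^2 + 0.35313477^2 + 0.76296822^2) = 0.94925911
U = k * uc = 3 * 0.94925911
U = 2.8478

2.8478


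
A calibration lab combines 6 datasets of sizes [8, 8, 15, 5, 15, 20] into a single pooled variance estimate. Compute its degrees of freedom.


nu = sum_i (n_i - 1)
nu = ((8 - 1) + (8 - 1) + (15 - 1) + (5 - 1) + (15 - 1) + (20 - 1))
nu = 7 + 7 + 14 + 4 + 14 + 19
nu = 65

65


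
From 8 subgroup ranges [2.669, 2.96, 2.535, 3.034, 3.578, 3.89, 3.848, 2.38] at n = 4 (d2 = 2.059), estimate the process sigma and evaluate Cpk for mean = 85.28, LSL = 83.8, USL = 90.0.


R_bar = (2.669 + 2.96 + 2.535 + 3.034 + 3.578 + 3.89 + 3.848 + 2.38) / 8 = 3.11175
sigma = R_bar / d2 = 3.11175 / 2.059 = 1.5112919
Cp = (USL - LSL)/(6*sigma) = (90.0 - 83.8)/(6*1.5112919) = 0.6837
Cpu = (90.0 - 85.28)/(3*1.5112919) = 1.0411
Cpl = (85.28 - 83.8)/(3*1.5112919) = 0.3264
Cpk = min(Cpu, Cpl) = 0.3264

0.3264
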